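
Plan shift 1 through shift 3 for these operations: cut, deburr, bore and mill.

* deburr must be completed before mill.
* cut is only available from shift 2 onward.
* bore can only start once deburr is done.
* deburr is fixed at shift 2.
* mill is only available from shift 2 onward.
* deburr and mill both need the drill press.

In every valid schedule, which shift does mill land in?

shift 3

mill's window is shift 2–shift 3.
deburr is fixed at shift 2, and mill can't share a shift with deburr.
So mill must be shift 3.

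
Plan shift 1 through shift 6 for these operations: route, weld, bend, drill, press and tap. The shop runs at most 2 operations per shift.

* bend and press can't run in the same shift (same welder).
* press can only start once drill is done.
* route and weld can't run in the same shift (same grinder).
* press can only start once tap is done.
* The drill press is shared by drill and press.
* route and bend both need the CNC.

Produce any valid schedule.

route -> shift 2; drill -> shift 1; tap -> shift 1; press -> shift 2; bend -> shift 3; weld -> shift 3

Checking: tap(shift 1) before press(shift 2); drill(shift 1) before press(shift 2); drill(shift 1) != press(shift 2); route(shift 2) != bend(shift 3); route(shift 2) != weld(shift 3); bend(shift 3) != press(shift 2); max 2 per shift (cap 2).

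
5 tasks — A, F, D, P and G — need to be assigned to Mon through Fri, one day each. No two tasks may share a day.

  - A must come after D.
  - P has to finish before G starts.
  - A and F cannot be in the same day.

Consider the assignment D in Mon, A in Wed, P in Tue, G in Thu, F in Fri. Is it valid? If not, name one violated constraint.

A must come after D — holds.
No two tasks may share a day — holds.
A and F cannot be in the same day — holds.
P has to finish before G starts — holds.

Yes, all constraints hold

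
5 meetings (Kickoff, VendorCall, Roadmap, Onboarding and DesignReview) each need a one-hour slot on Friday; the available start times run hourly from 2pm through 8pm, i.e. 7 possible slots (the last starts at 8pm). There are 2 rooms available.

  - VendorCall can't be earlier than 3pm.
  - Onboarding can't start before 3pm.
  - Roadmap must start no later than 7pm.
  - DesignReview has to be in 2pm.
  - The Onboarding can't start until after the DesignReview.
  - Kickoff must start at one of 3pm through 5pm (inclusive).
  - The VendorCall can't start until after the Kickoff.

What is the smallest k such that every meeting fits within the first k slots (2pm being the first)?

The precedence chain requires at least 2 distinct slots.
With at most 2 per slot and 5 meetings, at least 3 slots are needed.
Propagating the time windows through the other constraints, VendorCall can't land before 4pm — that is slot 3 counting from 2pm — so the schedule must run through at least 3 slots.
3 works (last occupied slot: 4pm): for example DesignReview -> 2pm, VendorCall -> 4pm, Onboarding -> 3pm, Kickoff -> 3pm, Roadmap -> 2pm.

3 slots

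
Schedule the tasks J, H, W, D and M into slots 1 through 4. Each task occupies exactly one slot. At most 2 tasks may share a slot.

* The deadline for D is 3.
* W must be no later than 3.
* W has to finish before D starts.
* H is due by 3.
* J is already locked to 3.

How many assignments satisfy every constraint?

19

Splitting on H: it can be 1 (8), 2 (8), 3 (3). Listing each branch's schedules as (J, W, D, M):
H=1: (3,1,2,2) (3,1,2,3) (3,1,2,4) (3,1,3,2) (3,1,3,4) (3,2,3,1) (3,2,3,2) (3,2,3,4) — 8.
H=2: (3,1,2,1) (3,1,2,3) (3,1,2,4) (3,1,3,1) (3,1,3,2) (3,1,3,4) (3,2,3,1) (3,2,3,4) — 8.
H=3: (3,1,2,1) (3,1,2,2) (3,1,2,4) — 3.
Summing: 8 + 8 + 3 = 19.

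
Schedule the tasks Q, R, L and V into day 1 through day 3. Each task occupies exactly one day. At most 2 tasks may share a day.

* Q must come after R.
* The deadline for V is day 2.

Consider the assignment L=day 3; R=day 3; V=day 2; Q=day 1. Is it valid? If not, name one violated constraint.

At most 2 tasks may share a day — holds.
Q must come after R — violated.
The deadline for V is day 2 — holds.

Invalid. Q must come after R.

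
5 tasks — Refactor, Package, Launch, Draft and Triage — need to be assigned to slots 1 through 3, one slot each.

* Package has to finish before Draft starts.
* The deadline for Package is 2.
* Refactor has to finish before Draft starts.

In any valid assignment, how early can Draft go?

2

Precedence pushes Draft to at least 2.
Draft at 2 is achievable: Package -> 1, Refactor -> 1, Draft -> 2, Launch -> 1, Triage -> 1.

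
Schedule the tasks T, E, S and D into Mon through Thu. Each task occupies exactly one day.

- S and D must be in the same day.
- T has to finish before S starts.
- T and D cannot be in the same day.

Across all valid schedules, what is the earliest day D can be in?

Tue

D must be in the same day as S, which can't be before Tue, so D is at least Tue.
D at Tue is achievable: E in Mon; S in Tue; D in Tue; T in Mon.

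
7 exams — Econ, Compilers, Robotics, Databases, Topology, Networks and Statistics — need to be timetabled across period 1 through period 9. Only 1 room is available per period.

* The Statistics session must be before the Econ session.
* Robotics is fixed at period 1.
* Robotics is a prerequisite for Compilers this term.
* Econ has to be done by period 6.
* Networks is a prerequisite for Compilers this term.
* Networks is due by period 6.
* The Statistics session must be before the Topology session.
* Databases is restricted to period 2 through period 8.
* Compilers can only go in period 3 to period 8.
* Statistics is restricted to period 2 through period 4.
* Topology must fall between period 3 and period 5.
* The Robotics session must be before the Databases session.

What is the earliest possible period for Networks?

Networks's own window allows nothing later than period 6.
Networks at period 2 is achievable: Compilers=period 5; Econ=period 6; Robotics=period 1; Statistics=period 3; Databases=period 7; Networks=period 2; Topology=period 4.
Nothing earlier works — the capacity limit rule out every period before period 2.

period 2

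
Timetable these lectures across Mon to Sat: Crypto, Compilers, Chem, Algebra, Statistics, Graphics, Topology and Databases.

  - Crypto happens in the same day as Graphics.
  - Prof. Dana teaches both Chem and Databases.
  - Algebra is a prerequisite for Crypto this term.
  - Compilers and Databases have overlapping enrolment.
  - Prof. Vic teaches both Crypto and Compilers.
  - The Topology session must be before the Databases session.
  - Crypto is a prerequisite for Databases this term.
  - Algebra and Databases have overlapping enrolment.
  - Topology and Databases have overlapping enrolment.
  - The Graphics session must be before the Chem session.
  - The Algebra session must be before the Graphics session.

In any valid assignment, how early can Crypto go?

Precedence pushes Crypto to at least Tue; downstream work caps Crypto at Fri.
Crypto at Tue is achievable: Chem -> Thu; Statistics -> Mon; Graphics -> Tue; Compilers -> Mon; Algebra -> Mon; Crypto -> Tue; Topology -> Mon; Databases -> Wed.

Tue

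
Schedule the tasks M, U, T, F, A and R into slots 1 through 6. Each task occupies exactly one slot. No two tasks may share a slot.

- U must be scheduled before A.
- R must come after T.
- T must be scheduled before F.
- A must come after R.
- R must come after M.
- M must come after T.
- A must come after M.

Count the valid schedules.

19

Splitting on M: it can be 2 (8), 3 (8), 4 (3). Listing each branch's schedules as (U, T, F, A, R):
M=2: (3,1,4,6,5) (3,1,5,6,4) (3,1,6,5,4) (4,1,3,6,5) (4,1,5,6,3) (4,1,6,5,3) (5,1,3,6,4) (5,1,4,6,3) — 8.
M=3: (1,2,4,6,5) (1,2,5,6,4) (1,2,6,5,4) (2,1,4,6,5) (2,1,5,6,4) (2,1,6,5,4) (4,1,2,6,5) (5,1,2,6,4) — 8.
M=4: (1,2,3,6,5) (2,1,3,6,5) (3,1,2,6,5) — 3.
Summing: 8 + 8 + 3 = 19.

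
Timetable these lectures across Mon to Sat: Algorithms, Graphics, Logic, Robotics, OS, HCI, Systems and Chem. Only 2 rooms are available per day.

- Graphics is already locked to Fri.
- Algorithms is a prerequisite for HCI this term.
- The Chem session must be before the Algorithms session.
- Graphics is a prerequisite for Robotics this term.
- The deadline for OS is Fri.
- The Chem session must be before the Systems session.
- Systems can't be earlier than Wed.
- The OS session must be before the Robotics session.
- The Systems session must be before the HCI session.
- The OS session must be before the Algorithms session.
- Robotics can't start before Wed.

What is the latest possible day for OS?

Thu

OS's own window allows nothing later than Fri; downstream work caps OS at Thu.
OS at Thu is achievable: Robotics=Sat; OS=Thu; Logic=Mon; Chem=Mon; Graphics=Fri; HCI=Sat; Systems=Wed; Algorithms=Fri.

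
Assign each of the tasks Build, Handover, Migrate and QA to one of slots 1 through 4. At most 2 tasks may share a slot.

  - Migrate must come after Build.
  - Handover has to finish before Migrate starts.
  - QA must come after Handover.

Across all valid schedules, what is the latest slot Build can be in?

3

Downstream work caps Build at 3.
Build at 3 is achievable: Handover=1, Build=3, Migrate=4, QA=2.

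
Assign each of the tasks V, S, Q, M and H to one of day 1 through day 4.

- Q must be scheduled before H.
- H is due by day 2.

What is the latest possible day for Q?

day 1

Downstream work caps Q at day 1.
Q at day 1 is achievable: S in day 1; V in day 1; M in day 1; Q in day 1; H in day 2.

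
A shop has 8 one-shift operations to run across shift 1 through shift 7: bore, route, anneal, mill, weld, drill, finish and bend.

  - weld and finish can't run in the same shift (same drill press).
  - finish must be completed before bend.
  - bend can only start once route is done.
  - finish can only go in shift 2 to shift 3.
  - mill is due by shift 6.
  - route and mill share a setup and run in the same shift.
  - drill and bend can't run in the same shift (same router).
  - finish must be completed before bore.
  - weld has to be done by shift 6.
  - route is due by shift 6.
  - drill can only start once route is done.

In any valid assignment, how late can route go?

shift 5

Route's own window allows nothing later than shift 6.
route at shift 5 is achievable: mill in shift 5; weld in shift 1; bore in shift 3; route in shift 5; bend in shift 6; anneal in shift 1; finish in shift 2; drill in shift 7.
Nothing later works — the conflict constraints rule out every shift after shift 5.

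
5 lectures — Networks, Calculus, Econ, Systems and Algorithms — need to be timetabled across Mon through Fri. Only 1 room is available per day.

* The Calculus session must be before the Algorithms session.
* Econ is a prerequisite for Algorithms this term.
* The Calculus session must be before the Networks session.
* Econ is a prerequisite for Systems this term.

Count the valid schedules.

Splitting on Networks: it can be Tue (2), Wed (4), Thu (5), Fri (5). Listing each branch's schedules as (Calculus, Econ, Systems, Algorithms):
Networks=Tue: (Mon,Wed,Thu,Fri) (Mon,Wed,Fri,Thu) — 2.
Networks=Wed: (Mon,Tue,Thu,Fri) (Mon,Tue,Fri,Thu) (Tue,Mon,Thu,Fri) (Tue,Mon,Fri,Thu) — 4.
Networks=Thu: (Mon,Tue,Wed,Fri) (Mon,Tue,Fri,Wed) (Tue,Mon,Wed,Fri) (Tue,Mon,Fri,Wed) (Wed,Mon,Tue,Fri) — 5.
Networks=Fri: (Mon,Tue,Wed,Thu) (Mon,Tue,Thu,Wed) (Tue,Mon,Wed,Thu) (Tue,Mon,Thu,Wed) (Wed,Mon,Tue,Thu) — 5.
Summing: 2 + 4 + 5 + 5 = 16.

16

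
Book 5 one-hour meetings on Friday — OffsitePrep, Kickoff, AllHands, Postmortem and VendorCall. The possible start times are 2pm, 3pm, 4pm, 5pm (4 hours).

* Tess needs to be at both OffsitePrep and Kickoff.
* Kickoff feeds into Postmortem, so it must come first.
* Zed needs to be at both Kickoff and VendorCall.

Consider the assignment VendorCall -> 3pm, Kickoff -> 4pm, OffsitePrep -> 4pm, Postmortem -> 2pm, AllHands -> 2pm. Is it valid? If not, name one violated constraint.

Kickoff feeds into Postmortem, so it must come first — violated.
Zed needs to be at both Kickoff and VendorCall — holds.
Tess needs to be at both OffsitePrep and Kickoff — violated.

No. Kickoff feeds into Postmortem, so it must come first is not satisfied.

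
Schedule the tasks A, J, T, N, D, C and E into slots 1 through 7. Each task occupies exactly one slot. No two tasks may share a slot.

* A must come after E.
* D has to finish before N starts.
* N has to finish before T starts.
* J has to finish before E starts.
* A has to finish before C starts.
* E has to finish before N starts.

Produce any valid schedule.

T in 6; D in 3; E in 2; C in 7; A in 5; N in 4; J in 1

Checking: A(5) before C(7); D(3) before N(4); J(1) before E(2); N(4) before T(6); E(2) before A(5); E(2) before N(4); max 1 per slot (cap 1).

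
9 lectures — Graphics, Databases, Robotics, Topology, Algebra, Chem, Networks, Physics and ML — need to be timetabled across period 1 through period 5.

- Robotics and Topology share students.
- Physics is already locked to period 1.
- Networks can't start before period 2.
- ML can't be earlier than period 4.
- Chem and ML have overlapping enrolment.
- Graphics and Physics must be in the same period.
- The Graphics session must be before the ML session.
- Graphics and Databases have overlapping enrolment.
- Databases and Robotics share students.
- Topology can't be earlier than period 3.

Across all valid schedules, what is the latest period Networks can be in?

Networks is available from period 2.
Networks at period 5 is achievable: Algebra -> period 1, Physics -> period 1, Networks -> period 5, ML -> period 4, Robotics -> period 1, Graphics -> period 1, Databases -> period 2, Topology -> period 3, Chem -> period 1.

period 5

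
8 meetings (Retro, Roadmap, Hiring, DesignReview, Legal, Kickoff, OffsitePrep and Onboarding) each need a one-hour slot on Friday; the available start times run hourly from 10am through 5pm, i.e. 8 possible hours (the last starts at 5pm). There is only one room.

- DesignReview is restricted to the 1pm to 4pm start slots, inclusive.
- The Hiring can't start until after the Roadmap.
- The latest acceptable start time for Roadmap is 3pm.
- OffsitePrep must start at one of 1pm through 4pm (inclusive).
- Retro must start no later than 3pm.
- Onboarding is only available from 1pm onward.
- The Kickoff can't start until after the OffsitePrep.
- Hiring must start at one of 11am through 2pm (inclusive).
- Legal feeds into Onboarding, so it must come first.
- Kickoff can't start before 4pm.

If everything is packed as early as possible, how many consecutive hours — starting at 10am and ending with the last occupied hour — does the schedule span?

The precedence chain requires at least 2 distinct hours.
With at most 1 per hour and 8 meetings, at least 8 hours are needed.
Kickoff can't be placed before 4pm — that is hour 7 counting from 10am — so the schedule must run through at least 7 hours.
8 works (last occupied hour: 5pm): for example OffsitePrep -> 1pm, Roadmap -> 10am, Kickoff -> 4pm, Legal -> 3pm, Onboarding -> 5pm, DesignReview -> 2pm, Hiring -> 11am, Retro -> 12pm.

8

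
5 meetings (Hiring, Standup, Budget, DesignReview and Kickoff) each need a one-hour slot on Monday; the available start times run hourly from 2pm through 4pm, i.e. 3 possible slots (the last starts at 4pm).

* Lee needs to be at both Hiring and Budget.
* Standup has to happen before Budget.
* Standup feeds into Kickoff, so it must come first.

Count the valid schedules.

30

Splitting on Hiring: it can be 2pm (15), 3pm (9), 4pm (6). Listing each branch's schedules as (Standup, Budget, DesignReview, Kickoff):
Hiring=2pm: (2pm,3pm,2pm,3pm) (2pm,3pm,2pm,4pm) (2pm,3pm,3pm,3pm) (2pm,3pm,3pm,4pm) (2pm,3pm,4pm,3pm) (2pm,3pm,4pm,4pm) (2pm,4pm,2pm,3pm) (2pm,4pm,2pm,4pm) (2pm,4pm,3pm,3pm) (2pm,4pm,3pm,4pm) (2pm,4pm,4pm,3pm) (2pm,4pm,4pm,4pm) (3pm,4pm,2pm,4pm) (3pm,4pm,3pm,4pm) (3pm,4pm,4pm,4pm) — 15.
Hiring=3pm: (2pm,4pm,2pm,3pm) (2pm,4pm,2pm,4pm) (2pm,4pm,3pm,3pm) (2pm,4pm,3pm,4pm) (2pm,4pm,4pm,3pm) (2pm,4pm,4pm,4pm) (3pm,4pm,2pm,4pm) (3pm,4pm,3pm,4pm) (3pm,4pm,4pm,4pm) — 9.
Hiring=4pm: (2pm,3pm,2pm,3pm) (2pm,3pm,2pm,4pm) (2pm,3pm,3pm,3pm) (2pm,3pm,3pm,4pm) (2pm,3pm,4pm,3pm) (2pm,3pm,4pm,4pm) — 6.
Summing: 15 + 9 + 6 = 30.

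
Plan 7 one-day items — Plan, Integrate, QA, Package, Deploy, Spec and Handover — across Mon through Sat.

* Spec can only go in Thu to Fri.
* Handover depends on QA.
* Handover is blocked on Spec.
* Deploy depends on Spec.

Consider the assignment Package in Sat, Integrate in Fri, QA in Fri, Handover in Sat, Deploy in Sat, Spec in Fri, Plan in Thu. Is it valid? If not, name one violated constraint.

Yes, all constraints hold

Handover depends on QA — holds.
Deploy depends on Spec — holds.
Spec can only go in Thu to Fri — holds.
Handover is blocked on Spec — holds.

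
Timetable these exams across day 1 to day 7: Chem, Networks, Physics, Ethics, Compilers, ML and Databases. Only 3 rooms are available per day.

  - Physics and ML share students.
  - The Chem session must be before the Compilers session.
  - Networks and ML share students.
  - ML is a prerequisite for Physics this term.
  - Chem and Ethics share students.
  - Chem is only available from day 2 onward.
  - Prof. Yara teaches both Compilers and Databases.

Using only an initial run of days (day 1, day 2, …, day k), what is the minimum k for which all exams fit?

3 days

The precedence chain requires at least 2 distinct days.
With at most 3 per day and 7 exams, at least 3 days are needed.
Propagating the time windows through the other constraints, Compilers can't land before day 3, so the schedule must run through at least day 3.
3 works (last occupied day: day 3): for example Compilers in day 3; ML in day 1; Databases in day 1; Networks in day 2; Physics in day 2; Chem in day 2; Ethics in day 1.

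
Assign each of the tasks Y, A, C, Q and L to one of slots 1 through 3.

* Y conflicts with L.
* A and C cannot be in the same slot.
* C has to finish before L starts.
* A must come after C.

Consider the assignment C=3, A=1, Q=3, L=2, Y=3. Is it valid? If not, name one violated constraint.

A and C cannot be in the same slot — holds.
A must come after C — violated.
C has to finish before L starts — violated.
Y conflicts with L — holds.

No — it violates: A must come after C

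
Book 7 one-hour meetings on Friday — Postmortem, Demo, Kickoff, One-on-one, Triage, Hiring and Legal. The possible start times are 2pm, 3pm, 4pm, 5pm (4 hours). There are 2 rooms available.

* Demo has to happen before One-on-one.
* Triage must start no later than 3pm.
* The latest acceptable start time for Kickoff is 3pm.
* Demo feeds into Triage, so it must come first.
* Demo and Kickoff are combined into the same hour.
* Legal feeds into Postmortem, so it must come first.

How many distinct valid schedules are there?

12

Splitting on Postmortem: it can be 4pm (3), 5pm (9). Listing each branch's schedules as (Demo, Kickoff, One-on-one, Triage, Hiring, Legal):
Postmortem=4pm: (2pm,2pm,4pm,3pm,5pm,3pm) (2pm,2pm,5pm,3pm,4pm,3pm) (2pm,2pm,5pm,3pm,5pm,3pm) — 3.
Postmortem=5pm: (2pm,2pm,3pm,3pm,4pm,4pm) (2pm,2pm,3pm,3pm,5pm,4pm) (2pm,2pm,4pm,3pm,3pm,4pm) (2pm,2pm,4pm,3pm,4pm,3pm) (2pm,2pm,4pm,3pm,5pm,3pm) (2pm,2pm,4pm,3pm,5pm,4pm) (2pm,2pm,5pm,3pm,3pm,4pm) (2pm,2pm,5pm,3pm,4pm,3pm) (2pm,2pm,5pm,3pm,4pm,4pm) — 9.
Summing: 3 + 9 = 12.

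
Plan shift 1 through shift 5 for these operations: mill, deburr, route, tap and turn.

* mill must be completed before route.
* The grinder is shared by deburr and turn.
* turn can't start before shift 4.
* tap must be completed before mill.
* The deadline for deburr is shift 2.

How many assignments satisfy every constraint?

Splitting on mill: it can be shift 2 (12), shift 3 (16), shift 4 (12). Listing each branch's schedules as (deburr, route, tap, turn) by shift number:
mill=shift 2: (1,3,1,4) (1,3,1,5) (1,4,1,4) (1,4,1,5) (1,5,1,4) (1,5,1,5) (2,3,1,4) (2,3,1,5) (2,4,1,4) (2,4,1,5) (2,5,1,4) (2,5,1,5) — 12.
mill=shift 3: (1,4,1,4) (1,4,1,5) (1,4,2,4) (1,4,2,5) (1,5,1,4) (1,5,1,5) (1,5,2,4) (1,5,2,5) (2,4,1,4) (2,4,1,5) (2,4,2,4) (2,4,2,5) (2,5,1,4) (2,5,1,5) (2,5,2,4) (2,5,2,5) — 16.
mill=shift 4: (1,5,1,4) (1,5,1,5) (1,5,2,4) (1,5,2,5) (1,5,3,4) (1,5,3,5) (2,5,1,4) (2,5,1,5) (2,5,2,4) (2,5,2,5) (2,5,3,4) (2,5,3,5) — 12.
Summing: 12 + 16 + 12 = 40.

40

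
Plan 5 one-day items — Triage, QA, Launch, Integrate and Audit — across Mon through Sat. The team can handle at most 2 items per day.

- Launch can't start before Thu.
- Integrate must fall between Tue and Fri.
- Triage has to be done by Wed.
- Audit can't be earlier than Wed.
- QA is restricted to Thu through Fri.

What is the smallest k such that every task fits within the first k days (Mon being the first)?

With at most 2 per day and 5 tasks, at least 3 days are needed.
QA can't be placed before Thu — that is day 4 counting from Mon — so the schedule must run through at least 4 days.
4 works (last occupied day: Thu): for example Triage in Mon; Audit in Wed; QA in Thu; Launch in Thu; Integrate in Tue.

4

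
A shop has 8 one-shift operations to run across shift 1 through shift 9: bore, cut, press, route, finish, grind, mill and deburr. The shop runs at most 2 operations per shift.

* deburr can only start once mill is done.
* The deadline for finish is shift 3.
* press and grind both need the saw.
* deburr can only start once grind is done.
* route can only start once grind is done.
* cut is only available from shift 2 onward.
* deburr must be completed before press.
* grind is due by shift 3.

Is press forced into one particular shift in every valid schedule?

press can be shift 3 (e.g. bore -> shift 4; finish -> shift 2; press -> shift 3; deburr -> shift 2; grind -> shift 1; cut -> shift 3; mill -> shift 1; route -> shift 4) or shift 4 (e.g. press=shift 4, mill=shift 2, finish=shift 1, deburr=shift 3, cut=shift 2, grind=shift 1, route=shift 3, bore=shift 4).

No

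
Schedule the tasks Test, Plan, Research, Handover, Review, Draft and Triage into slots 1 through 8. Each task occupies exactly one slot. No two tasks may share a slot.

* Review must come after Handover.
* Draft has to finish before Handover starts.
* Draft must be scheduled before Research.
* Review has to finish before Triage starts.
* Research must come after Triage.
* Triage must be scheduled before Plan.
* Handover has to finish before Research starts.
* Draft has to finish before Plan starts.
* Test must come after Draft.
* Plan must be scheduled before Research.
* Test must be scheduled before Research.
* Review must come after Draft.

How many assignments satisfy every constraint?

40

Splitting on Plan: it can be 5 (3), 6 (13), 7 (24). Listing each branch's schedules as (Test, Research, Handover, Review, Draft, Triage):
Plan=5: (6,7,2,3,1,4) (6,8,2,3,1,4) (7,8,2,3,1,4) — 3.
Plan=6: (2,7,3,4,1,5) (2,8,3,4,1,5) (3,7,2,4,1,5) (3,8,2,4,1,5) (4,7,2,3,1,5) (4,8,2,3,1,5) (5,7,2,3,1,4) (5,8,2,3,1,4) (7,8,2,3,1,4) (7,8,2,3,1,5) (7,8,2,4,1,5) (7,8,3,4,1,5) (7,8,3,4,2,5) — 13.
Plan=7: (2,8,3,4,1,5) (2,8,3,4,1,6) (2,8,3,5,1,6) (2,8,4,5,1,6) (3,8,2,4,1,5) (3,8,2,4,1,6) (3,8,2,5,1,6) (3,8,4,5,1,6) (3,8,4,5,2,6) (4,8,2,3,1,5) (4,8,2,3,1,6) (4,8,2,5,1,6) (4,8,3,5,1,6) (4,8,3,5,2,6) (5,8,2,3,1,4) (5,8,2,3,1,6) (5,8,2,4,1,6) (5,8,3,4,1,6) (5,8,3,4,2,6) (6,8,2,3,1,4) (6,8,2,3,1,5) (6,8,2,4,1,5) (6,8,3,4,1,5) (6,8,3,4,2,5) — 24.
Summing: 3 + 13 + 24 = 40.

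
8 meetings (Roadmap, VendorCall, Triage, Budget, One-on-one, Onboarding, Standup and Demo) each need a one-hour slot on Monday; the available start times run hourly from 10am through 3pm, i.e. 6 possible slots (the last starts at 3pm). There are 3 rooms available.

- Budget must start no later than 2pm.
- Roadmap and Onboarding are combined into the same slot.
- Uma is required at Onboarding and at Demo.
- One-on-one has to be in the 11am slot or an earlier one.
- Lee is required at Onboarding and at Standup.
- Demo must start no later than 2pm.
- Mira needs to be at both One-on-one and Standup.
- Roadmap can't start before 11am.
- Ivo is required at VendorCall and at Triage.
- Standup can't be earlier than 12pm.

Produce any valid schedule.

Onboarding=11am, Budget=10am, Triage=12pm, Standup=12pm, Demo=10am, VendorCall=11am, Roadmap=11am, One-on-one=10am

Checking: VendorCall(11am) != Triage(12pm); Onboarding(11am) != Demo(10am); Onboarding(11am) != Standup(12pm); One-on-one(10am) != Standup(12pm); Roadmap = Onboarding = 11am; Standup=12pm in [12pm,3pm]; One-on-one=10am in [10am,11am]; Budget=10am in [10am,2pm]; Roadmap=11am in [11am,3pm]; Demo=10am in [10am,2pm]; max 3 per slot (cap 3).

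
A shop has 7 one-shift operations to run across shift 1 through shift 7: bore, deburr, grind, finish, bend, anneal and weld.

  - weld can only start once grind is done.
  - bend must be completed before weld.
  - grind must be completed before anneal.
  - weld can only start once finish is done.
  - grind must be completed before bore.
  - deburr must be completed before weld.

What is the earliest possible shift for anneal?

shift 2

Precedence pushes anneal to at least shift 2.
anneal at shift 2 is achievable: bore -> shift 2, weld -> shift 2, anneal -> shift 2, finish -> shift 1, bend -> shift 1, grind -> shift 1, deburr -> shift 1.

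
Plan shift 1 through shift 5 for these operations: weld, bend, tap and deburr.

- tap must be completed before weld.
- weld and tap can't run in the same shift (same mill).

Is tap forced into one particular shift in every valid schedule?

tap can be shift 1 (e.g. deburr -> shift 1, weld -> shift 2, tap -> shift 1, bend -> shift 1) or shift 2 (e.g. deburr in shift 1; weld in shift 3; bend in shift 1; tap in shift 2).

No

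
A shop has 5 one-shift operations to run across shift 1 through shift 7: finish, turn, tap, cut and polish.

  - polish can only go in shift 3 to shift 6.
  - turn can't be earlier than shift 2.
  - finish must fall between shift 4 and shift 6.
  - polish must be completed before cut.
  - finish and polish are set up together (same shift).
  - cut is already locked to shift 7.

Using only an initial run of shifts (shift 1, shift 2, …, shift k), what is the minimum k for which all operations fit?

7

The precedence chain requires at least 2 distinct shifts.
cut can't be placed before shift 7, so the schedule must run through at least shift 7.
7 works (last occupied shift: shift 7): for example tap -> shift 1, cut -> shift 7, polish -> shift 4, turn -> shift 2, finish -> shift 4.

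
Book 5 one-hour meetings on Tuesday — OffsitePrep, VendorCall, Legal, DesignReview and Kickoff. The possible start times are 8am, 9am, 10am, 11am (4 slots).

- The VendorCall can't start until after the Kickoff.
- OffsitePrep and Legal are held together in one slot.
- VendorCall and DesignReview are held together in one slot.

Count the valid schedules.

24

Splitting on OffsitePrep: it can be 8am (6), 9am (6), 10am (6), 11am (6). Listing each branch's schedules as (VendorCall, Legal, DesignReview, Kickoff):
OffsitePrep=8am: (9am,8am,9am,8am) (10am,8am,10am,8am) (10am,8am,10am,9am) (11am,8am,11am,8am) (11am,8am,11am,9am) (11am,8am,11am,10am) — 6.
OffsitePrep=9am: (9am,9am,9am,8am) (10am,9am,10am,8am) (10am,9am,10am,9am) (11am,9am,11am,8am) (11am,9am,11am,9am) (11am,9am,11am,10am) — 6.
OffsitePrep=10am: (9am,10am,9am,8am) (10am,10am,10am,8am) (10am,10am,10am,9am) (11am,10am,11am,8am) (11am,10am,11am,9am) (11am,10am,11am,10am) — 6.
OffsitePrep=11am: (9am,11am,9am,8am) (10am,11am,10am,8am) (10am,11am,10am,9am) (11am,11am,11am,8am) (11am,11am,11am,9am) (11am,11am,11am,10am) — 6.
Summing: 6 + 6 + 6 + 6 = 24.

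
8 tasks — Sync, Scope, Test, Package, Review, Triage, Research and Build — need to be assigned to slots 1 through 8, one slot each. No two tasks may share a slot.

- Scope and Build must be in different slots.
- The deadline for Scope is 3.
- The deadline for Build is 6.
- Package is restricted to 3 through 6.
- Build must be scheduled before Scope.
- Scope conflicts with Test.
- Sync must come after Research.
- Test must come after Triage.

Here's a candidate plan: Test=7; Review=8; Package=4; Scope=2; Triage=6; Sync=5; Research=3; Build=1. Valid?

The deadline for Scope is 3 — holds.
Build must be scheduled before Scope — holds.
Package is restricted to 3 through 6 — holds.
Scope conflicts with Test — holds.
The deadline for Build is 6 — holds.
Test must come after Triage — holds.
No two tasks may share a slot — holds.
Scope and Build must be in different slots — holds.
Sync must come after Research — holds.

Yes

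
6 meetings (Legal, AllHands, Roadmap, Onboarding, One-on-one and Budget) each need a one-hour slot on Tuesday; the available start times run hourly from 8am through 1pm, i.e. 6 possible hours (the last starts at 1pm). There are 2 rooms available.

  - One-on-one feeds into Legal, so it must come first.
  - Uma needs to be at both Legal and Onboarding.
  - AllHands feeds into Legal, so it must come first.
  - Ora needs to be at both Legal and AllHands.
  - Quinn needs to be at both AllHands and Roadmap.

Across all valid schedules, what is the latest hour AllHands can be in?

12pm

Downstream work caps AllHands at 12pm.
AllHands at 12pm is achievable: Budget -> 9am; Legal -> 1pm; Onboarding -> 9am; One-on-one -> 8am; AllHands -> 12pm; Roadmap -> 8am.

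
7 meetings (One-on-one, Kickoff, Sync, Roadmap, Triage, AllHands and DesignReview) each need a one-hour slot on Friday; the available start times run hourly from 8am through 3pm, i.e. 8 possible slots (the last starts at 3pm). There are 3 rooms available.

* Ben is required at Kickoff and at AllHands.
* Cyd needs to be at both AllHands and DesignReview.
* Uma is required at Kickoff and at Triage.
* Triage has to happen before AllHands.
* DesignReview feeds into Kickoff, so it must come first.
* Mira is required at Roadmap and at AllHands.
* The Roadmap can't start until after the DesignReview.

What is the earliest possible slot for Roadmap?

Precedence pushes Roadmap to at least 9am.
Roadmap at 9am is achievable: One-on-one=8am, Roadmap=9am, Triage=8am, Sync=9am, DesignReview=8am, AllHands=10am, Kickoff=9am.

9am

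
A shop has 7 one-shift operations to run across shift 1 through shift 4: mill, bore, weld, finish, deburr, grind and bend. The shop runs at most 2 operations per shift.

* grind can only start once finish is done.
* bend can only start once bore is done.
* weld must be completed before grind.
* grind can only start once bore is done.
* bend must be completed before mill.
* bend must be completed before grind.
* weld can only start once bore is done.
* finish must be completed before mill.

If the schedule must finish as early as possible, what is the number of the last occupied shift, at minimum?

shift 4

The precedence chain requires at least 3 distinct shifts.
With at most 2 per shift and 7 operations, at least 4 shifts are needed.
4 works (last occupied shift: shift 4): for example bend in shift 2, deburr in shift 4, weld in shift 2, grind in shift 3, bore in shift 1, mill in shift 3, finish in shift 1.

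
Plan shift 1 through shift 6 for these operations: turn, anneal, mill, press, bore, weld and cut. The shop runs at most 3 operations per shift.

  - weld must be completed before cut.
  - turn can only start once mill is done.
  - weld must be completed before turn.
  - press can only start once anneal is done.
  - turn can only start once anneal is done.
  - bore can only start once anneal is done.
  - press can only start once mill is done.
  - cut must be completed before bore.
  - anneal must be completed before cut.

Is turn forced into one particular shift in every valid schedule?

turn can be shift 2 (e.g. bore=shift 3; turn=shift 2; weld=shift 1; anneal=shift 1; press=shift 2; cut=shift 2; mill=shift 1) or shift 3 (e.g. press=shift 2; anneal=shift 1; turn=shift 3; mill=shift 1; cut=shift 2; weld=shift 1; bore=shift 3).

No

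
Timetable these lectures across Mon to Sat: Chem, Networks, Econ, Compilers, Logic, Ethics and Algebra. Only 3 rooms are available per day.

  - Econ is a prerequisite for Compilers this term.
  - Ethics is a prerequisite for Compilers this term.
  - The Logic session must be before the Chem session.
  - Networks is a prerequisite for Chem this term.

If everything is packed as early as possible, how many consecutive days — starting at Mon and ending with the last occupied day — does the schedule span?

3

The precedence chain requires at least 2 distinct days.
With at most 3 per day and 7 lectures, at least 3 days are needed.
3 works (last occupied day: Wed): for example Compilers=Wed; Algebra=Tue; Chem=Tue; Logic=Mon; Econ=Mon; Ethics=Tue; Networks=Mon.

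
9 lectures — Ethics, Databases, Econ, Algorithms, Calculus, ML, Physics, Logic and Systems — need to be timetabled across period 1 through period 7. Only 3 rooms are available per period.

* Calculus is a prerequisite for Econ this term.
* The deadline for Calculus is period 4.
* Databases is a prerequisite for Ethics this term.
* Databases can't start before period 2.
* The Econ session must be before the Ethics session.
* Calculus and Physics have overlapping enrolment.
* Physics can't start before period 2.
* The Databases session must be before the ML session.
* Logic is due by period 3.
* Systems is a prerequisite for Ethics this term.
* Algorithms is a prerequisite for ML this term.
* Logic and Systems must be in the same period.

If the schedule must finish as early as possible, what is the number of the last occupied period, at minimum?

The precedence chain requires at least 3 distinct periods.
With at most 3 per period and 9 lectures, at least 3 periods are needed.
3 works (last occupied period: period 3): for example Databases=period 2, Systems=period 1, Physics=period 3, Calculus=period 1, Ethics=period 3, Econ=period 2, ML=period 3, Logic=period 1, Algorithms=period 2.

3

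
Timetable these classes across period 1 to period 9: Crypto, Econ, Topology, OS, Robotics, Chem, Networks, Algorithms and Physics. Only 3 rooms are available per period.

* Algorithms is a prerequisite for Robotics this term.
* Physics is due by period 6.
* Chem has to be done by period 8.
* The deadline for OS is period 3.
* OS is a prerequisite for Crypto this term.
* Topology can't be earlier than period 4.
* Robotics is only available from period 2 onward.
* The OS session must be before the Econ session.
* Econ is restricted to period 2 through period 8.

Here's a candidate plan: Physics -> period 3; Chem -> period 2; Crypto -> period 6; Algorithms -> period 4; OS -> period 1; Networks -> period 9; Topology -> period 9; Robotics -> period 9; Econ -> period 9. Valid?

Physics is due by period 6 — holds.
The OS session must be before the Econ session — holds.
Econ is restricted to period 2 through period 8 — violated.
Chem has to be done by period 8 — holds.
OS is a prerequisite for Crypto this term — holds.
The deadline for OS is period 3 — holds.
Algorithms is a prerequisite for Robotics this term — holds.
Only 3 rooms are available per period — violated.
Robotics is only available from period 2 onward — holds.
Topology can't be earlier than period 4 — holds.

Invalid. Econ is restricted to period 2 through period 8.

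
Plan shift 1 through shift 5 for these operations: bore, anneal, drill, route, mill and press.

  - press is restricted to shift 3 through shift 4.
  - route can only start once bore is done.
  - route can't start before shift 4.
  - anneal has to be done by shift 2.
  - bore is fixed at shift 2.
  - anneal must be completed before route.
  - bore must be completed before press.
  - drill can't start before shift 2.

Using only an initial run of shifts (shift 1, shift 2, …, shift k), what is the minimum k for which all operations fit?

The precedence chain requires at least 2 distinct shifts.
route can't be placed before shift 4, so the schedule must run through at least shift 4.
4 works (last occupied shift: shift 4): for example route in shift 4, press in shift 3, bore in shift 2, drill in shift 2, mill in shift 1, anneal in shift 1.

4 shifts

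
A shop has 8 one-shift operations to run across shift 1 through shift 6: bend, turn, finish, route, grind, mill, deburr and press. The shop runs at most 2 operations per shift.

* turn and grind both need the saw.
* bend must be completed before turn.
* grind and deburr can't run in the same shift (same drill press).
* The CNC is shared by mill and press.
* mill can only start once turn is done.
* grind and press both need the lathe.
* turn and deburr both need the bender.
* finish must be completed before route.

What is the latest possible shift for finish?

shift 5

Downstream work caps finish at shift 5.
finish at shift 5 is achievable: press -> shift 2; route -> shift 6; turn -> shift 2; mill -> shift 3; bend -> shift 1; grind -> shift 1; deburr -> shift 3; finish -> shift 5.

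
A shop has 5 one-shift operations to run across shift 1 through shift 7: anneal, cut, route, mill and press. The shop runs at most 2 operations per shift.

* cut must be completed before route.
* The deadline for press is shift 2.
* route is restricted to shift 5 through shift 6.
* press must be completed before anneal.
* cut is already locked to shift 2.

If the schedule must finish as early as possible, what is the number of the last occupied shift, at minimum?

The precedence chain requires at least 2 distinct shifts.
With at most 2 per shift and 5 operations, at least 3 shifts are needed.
route can't be placed before shift 5, so the schedule must run through at least shift 5.
5 works (last occupied shift: shift 5): for example route=shift 5; press=shift 1; cut=shift 2; anneal=shift 2; mill=shift 1.

shift 5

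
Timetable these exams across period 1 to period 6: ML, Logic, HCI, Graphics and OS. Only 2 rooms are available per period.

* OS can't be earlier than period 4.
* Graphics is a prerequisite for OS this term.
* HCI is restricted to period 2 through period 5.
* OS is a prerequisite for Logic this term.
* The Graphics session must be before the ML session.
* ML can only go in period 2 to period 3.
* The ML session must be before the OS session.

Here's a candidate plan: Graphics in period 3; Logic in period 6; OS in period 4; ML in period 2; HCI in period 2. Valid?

ML can only go in period 2 to period 3 — holds.
Only 2 rooms are available per period — holds.
The Graphics session must be before the ML session — violated.
HCI is restricted to period 2 through period 5 — holds.
OS is a prerequisite for Logic this term — holds.
OS can't be earlier than period 4 — holds.
Graphics is a prerequisite for OS this term — holds.
The ML session must be before the OS session — holds.

No. The Graphics session must be before the ML session is not satisfied.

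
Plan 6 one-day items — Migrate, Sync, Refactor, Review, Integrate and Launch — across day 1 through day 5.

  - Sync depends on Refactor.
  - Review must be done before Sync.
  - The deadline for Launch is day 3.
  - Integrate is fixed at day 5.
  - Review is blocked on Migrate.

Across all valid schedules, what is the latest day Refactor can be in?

day 4

Downstream work caps Refactor at day 4.
Refactor at day 4 is achievable: Sync in day 5; Integrate in day 5; Refactor in day 4; Launch in day 1; Review in day 2; Migrate in day 1.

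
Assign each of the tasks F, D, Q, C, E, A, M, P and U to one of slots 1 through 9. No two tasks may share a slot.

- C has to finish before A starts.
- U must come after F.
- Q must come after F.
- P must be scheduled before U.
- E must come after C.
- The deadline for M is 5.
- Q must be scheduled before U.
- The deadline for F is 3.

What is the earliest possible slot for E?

Precedence pushes E to at least 2.
E at 2 is achievable: D=9, U=7, M=4, A=8, P=6, E=2, C=1, F=3, Q=5.

2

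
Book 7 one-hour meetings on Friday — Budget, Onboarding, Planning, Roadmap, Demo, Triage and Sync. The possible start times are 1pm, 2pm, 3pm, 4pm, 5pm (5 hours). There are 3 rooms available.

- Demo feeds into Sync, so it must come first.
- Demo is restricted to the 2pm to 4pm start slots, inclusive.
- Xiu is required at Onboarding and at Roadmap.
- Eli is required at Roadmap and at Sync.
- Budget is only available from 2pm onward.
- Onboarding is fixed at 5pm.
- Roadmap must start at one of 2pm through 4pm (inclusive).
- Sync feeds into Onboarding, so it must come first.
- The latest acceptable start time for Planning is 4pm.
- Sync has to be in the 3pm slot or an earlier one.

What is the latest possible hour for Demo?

Demo is available from 2pm; Demo's own window allows nothing later than 4pm; downstream work caps Demo at 2pm.
Demo at 2pm is achievable: Planning=1pm; Budget=2pm; Onboarding=5pm; Roadmap=2pm; Sync=3pm; Demo=2pm; Triage=1pm.

2pm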